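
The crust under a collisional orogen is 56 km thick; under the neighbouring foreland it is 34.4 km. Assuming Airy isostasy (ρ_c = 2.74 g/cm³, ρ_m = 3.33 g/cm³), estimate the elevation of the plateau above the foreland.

3.83 km

Excess crust Δ = 56 km − 34.4 km = 21.6 km, split between elevation h and root r with h + r = Δ.
Airy balance ρ_c h = (ρ_m − ρ_c) r gives r = h ρ_c/(ρ_m − ρ_c), so h (1 + ρ_c/(ρ_m − ρ_c)) = Δ, i.e. h = Δ (ρ_m − ρ_c)/ρ_m.
h = 21.6 km × 0.59/3.33 = 3.83 km.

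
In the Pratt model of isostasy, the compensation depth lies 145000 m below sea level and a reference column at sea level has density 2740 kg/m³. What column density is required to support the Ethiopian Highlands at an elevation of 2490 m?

Pratt balance: ρ_ref D = ρ (D + h).
ρ = ρ_ref D/(D + h) = 2740 × 145000 m/(145000 m + 2490 m) = 2690 kg/m³.

2690 kg/m³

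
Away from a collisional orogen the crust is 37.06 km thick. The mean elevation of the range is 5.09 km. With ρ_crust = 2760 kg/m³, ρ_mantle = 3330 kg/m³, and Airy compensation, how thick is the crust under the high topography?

66.8 km

Root depth r = h ρ_c / (ρ_m − ρ_c) = 5.09 km × 2760 / 570 = 24.65 km.
Total thickness = T + h + r = 37.06 km + 5.09 km + 24.65 km = 66.8 km.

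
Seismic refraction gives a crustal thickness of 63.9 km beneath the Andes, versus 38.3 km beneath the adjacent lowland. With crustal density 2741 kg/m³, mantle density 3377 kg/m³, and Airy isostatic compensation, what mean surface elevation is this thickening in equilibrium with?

4.82 km

Excess crust Δ = 63.9 km − 38.3 km = 25.6 km, split between elevation h and root r with h + r = Δ.
Airy balance ρ_c h = (ρ_m − ρ_c) r gives r = h ρ_c/(ρ_m − ρ_c), so h (1 + ρ_c/(ρ_m − ρ_c)) = Δ, i.e. h = Δ (ρ_m − ρ_c)/ρ_m.
h = 25.6 km × 636/3377 = 4.82 km.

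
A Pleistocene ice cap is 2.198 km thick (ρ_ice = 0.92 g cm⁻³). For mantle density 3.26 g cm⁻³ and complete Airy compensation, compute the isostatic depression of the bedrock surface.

In Airy isostatic equilibrium: the ice load ρ_ice t is balanced by mantle displaced below, ρ_m s.
s = t ρ_ice / ρ_m = 2.198 km × 0.92/3.26 = 0.62 km.

0.62 km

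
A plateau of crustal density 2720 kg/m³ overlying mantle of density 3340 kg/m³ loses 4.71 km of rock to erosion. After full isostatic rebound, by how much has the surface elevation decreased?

0.874 km

Rebound u = e ρ_c/ρ_m = 4.71 km × 2720/3340 = 3.836 km.
Net surface drop = e − u = 4.71 km − 3.836 km = e (ρ_m − ρ_c)/ρ_m = 0.874 km.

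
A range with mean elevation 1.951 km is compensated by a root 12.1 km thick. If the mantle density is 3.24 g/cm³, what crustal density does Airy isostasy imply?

2.79 g/cm³

ρ_c h = (ρ_m − ρ_c) r → ρ_c (h + r) = ρ_m r → ρ_c = ρ_m r / (h + r).
ρ_c = 3.24 × 12.1 km / (1.951 km + 12.1 km) = 2.79 g/cm³.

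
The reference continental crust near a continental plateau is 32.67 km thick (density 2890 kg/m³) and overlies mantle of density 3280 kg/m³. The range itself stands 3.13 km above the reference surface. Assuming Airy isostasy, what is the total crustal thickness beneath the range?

59 km

Root depth r = h ρ_c / (ρ_m − ρ_c) = 3.13 km × 2890 / 390 = 23.19 km.
Total thickness = T + h + r = 32.67 km + 3.13 km + 23.19 km = 59 km.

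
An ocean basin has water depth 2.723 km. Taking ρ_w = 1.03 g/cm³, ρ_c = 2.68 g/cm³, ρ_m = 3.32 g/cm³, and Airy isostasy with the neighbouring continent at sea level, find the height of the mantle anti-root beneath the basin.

7.02 km

Balancing pressure at the compensation depth: replacing crust with seawater at the top is compensated by replacing crust with mantle at the base: d (ρ_c − ρ_w) = a (ρ_m − ρ_c).
a = d (ρ_c − ρ_w)/(ρ_m − ρ_c) = 2.723 km × 1.65/0.64 = 7.02 km.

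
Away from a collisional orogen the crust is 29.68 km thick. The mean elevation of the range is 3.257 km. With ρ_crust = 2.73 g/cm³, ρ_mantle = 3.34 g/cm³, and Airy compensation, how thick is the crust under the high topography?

Root depth r = h ρ_c / (ρ_m − ρ_c) = 3.257 km × 2.73 / 0.61 = 14.58 km.
Total thickness = T + h + r = 29.68 km + 3.257 km + 14.58 km = 47.5 km.

47.5 km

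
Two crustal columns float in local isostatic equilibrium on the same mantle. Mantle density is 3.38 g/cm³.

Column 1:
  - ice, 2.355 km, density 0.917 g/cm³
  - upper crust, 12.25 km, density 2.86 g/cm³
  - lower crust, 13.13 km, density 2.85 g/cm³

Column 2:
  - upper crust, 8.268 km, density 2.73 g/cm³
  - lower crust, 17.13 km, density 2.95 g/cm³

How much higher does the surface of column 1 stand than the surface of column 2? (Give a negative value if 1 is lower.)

For any compensation level in the mantle, the mantle terms cancel and isostasy reduces to e = (Σt_1 − Σt_2) − (Σ(ρt)_1 − Σ(ρt)_2) / ρ_m.
Σt_1 = 27.735 km; Σt_2 = 25.398 km; Σ(ρt)_1 = 74.615035; Σ(ρt)_2 = 73.10514 (in km·g/cm³).
e = (27.735 − 25.398) − (74.615035 − 73.10514) / 3.38 = 1.89 km.

1.89 km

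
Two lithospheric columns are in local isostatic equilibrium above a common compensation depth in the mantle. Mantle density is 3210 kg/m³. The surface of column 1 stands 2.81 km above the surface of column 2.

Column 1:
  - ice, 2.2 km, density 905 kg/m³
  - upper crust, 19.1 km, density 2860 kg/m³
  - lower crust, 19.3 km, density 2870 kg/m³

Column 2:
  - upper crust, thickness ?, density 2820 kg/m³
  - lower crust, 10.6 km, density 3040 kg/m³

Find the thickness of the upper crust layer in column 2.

Take the compensation level at the base of the deeper column (depth z_c below the surface of column 1) and equate Σ ρ_i t_i down to z_c; mantle fills any gap and the z_c terms cancel.
Column 1: 2.2×905 + 19.1×2860 + 19.3×2870 + (z_c − 40.6)×3210
Column 2: 2.81×0 + x×2820 + 10.6×3040 + (z_c − 2.81 − 10.6 − x)×3210
The z_c×3210 term appears on both sides and cancels. Collect the known terms of each column as K = Σ(ρt)_known − 3210 × (depth of known layers): K_1 = 112008 − 3210×40.6 = −18318; K_2 = 32224 − 3210×(2.81 + 10.6) = −10822.1.
Balance: K_1 = K_2 − x×(3210 − 2820), so x = (K_2 − K_1)/(3210 − 2820) = 7495.9/390 = 19.2 km.

19.2 km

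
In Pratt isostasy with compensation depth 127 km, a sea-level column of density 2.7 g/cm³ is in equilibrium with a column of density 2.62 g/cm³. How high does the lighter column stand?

3.88 km

ρ_ref D = ρ (D + h) → h = D (ρ_ref − ρ)/ρ.
h = 127 km × (2.7 − 2.62)/2.62 = 3.88 km.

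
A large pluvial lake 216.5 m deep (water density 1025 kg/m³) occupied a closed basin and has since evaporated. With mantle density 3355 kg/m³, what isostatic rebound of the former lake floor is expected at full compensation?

66.1 m

u = d ρ_w/ρ_m = 216.5 m × 1025/3355 = 66.1 m.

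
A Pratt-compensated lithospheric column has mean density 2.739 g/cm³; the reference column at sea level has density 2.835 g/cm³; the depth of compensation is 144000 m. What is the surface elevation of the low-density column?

5050 m

ρ_ref D = ρ (D + h) → h = D (ρ_ref − ρ)/ρ.
h = 144000 m × (2.835 − 2.739)/2.739 = 5050 m.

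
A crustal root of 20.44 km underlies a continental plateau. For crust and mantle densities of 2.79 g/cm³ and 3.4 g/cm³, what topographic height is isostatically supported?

4.47 km

In Airy isostatic equilibrium: ρ_c h = (ρ_m − ρ_c) r.
h = r (ρ_m − ρ_c) / ρ_c = 20.44 km × (3.4 − 2.79) / 2.79 = 4.47 km.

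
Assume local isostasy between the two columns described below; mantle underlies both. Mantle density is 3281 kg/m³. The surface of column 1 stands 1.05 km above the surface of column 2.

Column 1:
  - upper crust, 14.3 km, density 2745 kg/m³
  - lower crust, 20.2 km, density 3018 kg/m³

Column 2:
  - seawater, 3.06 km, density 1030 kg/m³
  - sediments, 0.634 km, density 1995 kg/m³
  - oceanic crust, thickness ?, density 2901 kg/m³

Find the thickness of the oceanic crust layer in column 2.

Take the compensation level at the base of the deeper column (depth z_c below the surface of column 1) and equate Σ ρ_i t_i down to z_c; mantle fills any gap and the z_c terms cancel.
Column 1: 14.3×2745 + 20.2×3018 + (z_c − 34.5)×3281
Column 2: 1.05×0 + 3.06×1030 + 0.634×1995 + x×2901 + (z_c − 1.05 − 3.694 − x)×3281
The z_c×3281 term appears on both sides and cancels. Collect the known terms of each column as K = Σ(ρt)_known − 3281 × (depth of known layers): K_1 = 100217.1 − 3281×34.5 = −12977.4; K_2 = 4416.63 − 3281×(1.05 + 3.694) = −11148.434.
Balance: K_1 = K_2 − x×(3281 − 2901), so x = (K_2 − K_1)/(3281 − 2901) = 1828.97/380 = 4.81 km.

4.81 km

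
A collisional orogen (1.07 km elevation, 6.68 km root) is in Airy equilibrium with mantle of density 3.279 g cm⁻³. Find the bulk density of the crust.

ρ_c h = (ρ_m − ρ_c) r → ρ_c (h + r) = ρ_m r → ρ_c = ρ_m r / (h + r).
ρ_c = 3.279 × 6.68 km / (1.07 km + 6.68 km) = 2.83 g cm⁻³.

2.83 g cm⁻³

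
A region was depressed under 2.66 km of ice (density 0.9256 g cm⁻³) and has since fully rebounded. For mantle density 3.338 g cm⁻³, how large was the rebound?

0.738 km

Removing the load lets mantle flow back in; uplift u satisfies ρ_ice t = ρ_m u.
u = t ρ_ice/ρ_m = 2.66 km × 0.9256/3.338 = 0.738 km.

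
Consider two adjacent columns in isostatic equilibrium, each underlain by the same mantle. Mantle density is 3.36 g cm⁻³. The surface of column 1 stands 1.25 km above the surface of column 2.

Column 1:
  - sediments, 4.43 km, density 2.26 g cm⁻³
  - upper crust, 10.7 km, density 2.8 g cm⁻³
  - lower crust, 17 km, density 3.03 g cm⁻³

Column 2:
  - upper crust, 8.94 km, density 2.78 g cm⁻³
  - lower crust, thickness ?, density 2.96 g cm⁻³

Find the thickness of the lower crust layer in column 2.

Take the compensation level at the base of the deeper column (depth z_c below the surface of column 1) and equate Σ ρ_i t_i down to z_c; mantle fills any gap and the z_c terms cancel.
Column 1: 4.43×2.26 + 10.7×2.8 + 17×3.03 + (z_c − 32.13)×3.36
Column 2: 1.25×0 + 8.94×2.78 + x×2.96 + (z_c − 1.25 − 8.94 − x)×3.36
The z_c×3.36 term appears on both sides and cancels. Collect the known terms of each column as K = Σ(ρt)_known − 3.36 × (depth of known layers): K_1 = 91.4818 − 3.36×32.13 = −16.475; K_2 = 24.8532 − 3.36×(1.25 + 8.94) = −9.3852.
Balance: K_1 = K_2 − x×(3.36 − 2.96), so x = (K_2 − K_1)/(3.36 − 2.96) = 7.0898/0.4 = 17.7 km.

17.7 km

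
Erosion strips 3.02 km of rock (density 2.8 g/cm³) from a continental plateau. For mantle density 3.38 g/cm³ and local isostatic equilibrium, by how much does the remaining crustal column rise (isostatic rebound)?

2.5 km

Unloading: uplift u = e ρ_c/ρ_m = 3.02 km × 2.8/3.38 = 2.5 km.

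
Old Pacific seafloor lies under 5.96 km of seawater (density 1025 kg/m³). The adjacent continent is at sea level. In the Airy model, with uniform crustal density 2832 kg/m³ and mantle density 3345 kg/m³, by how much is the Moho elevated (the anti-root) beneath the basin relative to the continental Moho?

For local isostatic compensation: replacing crust with seawater at the top is compensated by replacing crust with mantle at the base: d (ρ_c − ρ_w) = a (ρ_m − ρ_c).
a = d (ρ_c − ρ_w)/(ρ_m − ρ_c) = 5.96 km × 1807/513 = 21 km.

21 km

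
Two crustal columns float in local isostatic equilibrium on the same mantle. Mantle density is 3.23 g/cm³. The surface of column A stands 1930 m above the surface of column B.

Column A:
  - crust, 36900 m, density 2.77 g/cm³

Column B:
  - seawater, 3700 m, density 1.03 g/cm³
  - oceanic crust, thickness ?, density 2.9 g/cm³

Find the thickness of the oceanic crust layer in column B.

7880 m

Take the compensation level at the base of the deeper column (depth z_c below the surface of column A) and equate Σ ρ_i t_i down to z_c; mantle fills any gap and the z_c terms cancel.
Column A: 36900×2.77 + (z_c − 36900)×3.23
Column B: 1930×0 + 3700×1.03 + x×2.9 + (z_c − 1930 − 3700 − x)×3.23
The z_c×3.23 term appears on both sides and cancels. Collect the known terms of each column as K = Σ(ρt)_known − 3.23 × (depth of known layers): K_A = 102213 − 3.23×36900 = −16974; K_B = 3811 − 3.23×(1930 + 3700) = −14373.9.
Balance: K_A = K_B − x×(3.23 − 2.9), so x = (K_B − K_A)/(3.23 − 2.9) = 2600.1/0.33 = 7880 m.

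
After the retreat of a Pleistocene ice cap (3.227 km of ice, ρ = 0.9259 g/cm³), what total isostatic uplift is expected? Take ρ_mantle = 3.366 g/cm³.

0.888 km

Removing the load lets mantle flow back in; uplift u satisfies ρ_ice t = ρ_m u.
u = t ρ_ice/ρ_m = 3.227 km × 0.9259/3.366 = 0.888 km.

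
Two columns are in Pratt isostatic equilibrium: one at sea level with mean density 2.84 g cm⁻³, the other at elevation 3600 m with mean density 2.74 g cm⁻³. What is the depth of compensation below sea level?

98600 m

ρ_ref D = ρ (D + h) → D (ρ_ref − ρ) = ρ h.
D = ρ h/(ρ_ref − ρ) = 2.74 × 3600 m/(2.84 − 2.74) = 98600 m.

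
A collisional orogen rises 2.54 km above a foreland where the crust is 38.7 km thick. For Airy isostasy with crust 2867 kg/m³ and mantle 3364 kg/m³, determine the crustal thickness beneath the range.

55.9 km

Root depth r = h ρ_c / (ρ_m − ρ_c) = 2.54 km × 2867 / 497 = 14.65 km.
Total thickness = T + h + r = 38.7 km + 2.54 km + 14.65 km = 55.9 km.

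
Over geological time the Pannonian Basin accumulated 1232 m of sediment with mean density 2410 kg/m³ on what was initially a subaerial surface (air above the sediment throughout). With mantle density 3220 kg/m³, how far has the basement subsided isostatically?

Subaerial load: s = t ρ_sed / ρ_m = 1232 m × 2410/3220 = 922 m.

922 m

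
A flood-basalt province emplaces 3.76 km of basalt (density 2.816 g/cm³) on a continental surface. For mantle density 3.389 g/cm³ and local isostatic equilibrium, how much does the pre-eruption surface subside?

3.12 km

Subaerial loading: s = t ρ_load / ρ_m.
s = 3.76 km × 2.816/3.389 = 3.12 km.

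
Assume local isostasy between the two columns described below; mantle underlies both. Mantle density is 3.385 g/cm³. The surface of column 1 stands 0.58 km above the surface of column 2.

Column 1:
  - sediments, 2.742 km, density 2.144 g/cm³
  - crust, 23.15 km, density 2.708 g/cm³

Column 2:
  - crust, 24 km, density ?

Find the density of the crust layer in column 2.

2.67 g/cm³

Take the compensation level at the base of the deeper column (depth z_c below the surface of column 1) and equate Σ ρ_i t_i down to z_c; mantle fills any gap and the z_c terms cancel.
Column 1: 2.742×2.144 + 23.15×2.708 + (z_c − 25.892)×3.385
Column 2: 0.58×0 + 24×ρ + (z_c − 0.58 − 24)×3.385
The z_c×3.385 term appears on both sides and cancels. Collect the known terms of each column as K = Σ(ρt)_known − 3.385 × (depth of known layers): K_1 = 68.569048 − 3.385×25.892 = −19.075372; K_2 = 0 − 3.385×(0.58 + 24) = −83.2033.
Balance: K_1 = K_2 + 24×ρ, so ρ = (K_1 − K_2)/24 = 64.1279/24 = 2.67 g/cm³.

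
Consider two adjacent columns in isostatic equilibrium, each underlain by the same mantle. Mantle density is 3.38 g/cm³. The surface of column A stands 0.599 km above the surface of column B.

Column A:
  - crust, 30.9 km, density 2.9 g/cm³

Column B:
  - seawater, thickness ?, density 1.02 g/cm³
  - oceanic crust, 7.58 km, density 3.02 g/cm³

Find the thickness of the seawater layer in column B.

4.27 km

Take the compensation level at the base of the deeper column (depth z_c below the surface of column A) and equate Σ ρ_i t_i down to z_c; mantle fills any gap and the z_c terms cancel.
Column A: 30.9×2.9 + (z_c − 30.9)×3.38
Column B: 0.599×0 + x×1.02 + 7.58×3.02 + (z_c − 0.599 − 7.58 − x)×3.38
The z_c×3.38 term appears on both sides and cancels. Collect the known terms of each column as K = Σ(ρt)_known − 3.38 × (depth of known layers): K_A = 89.61 − 3.38×30.9 = −14.832; K_B = 22.8916 − 3.38×(0.599 + 7.58) = −4.75342.
Balance: K_A = K_B − x×(3.38 − 1.02), so x = (K_B − K_A)/(3.38 − 1.02) = 10.0786/2.36 = 4.27 km.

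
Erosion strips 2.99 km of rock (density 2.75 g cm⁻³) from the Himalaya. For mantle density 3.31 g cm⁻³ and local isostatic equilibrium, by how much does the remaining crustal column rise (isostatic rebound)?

Unloading: uplift u = e ρ_c/ρ_m = 2.99 km × 2.75/3.31 = 2.48 km.

2.48 km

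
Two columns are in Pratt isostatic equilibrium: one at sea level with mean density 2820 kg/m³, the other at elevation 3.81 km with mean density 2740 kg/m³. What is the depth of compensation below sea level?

130 km

ρ_ref D = ρ (D + h) → D (ρ_ref − ρ) = ρ h.
D = ρ h/(ρ_ref − ρ) = 2740 × 3.81 km/(2820 − 2740) = 130 km.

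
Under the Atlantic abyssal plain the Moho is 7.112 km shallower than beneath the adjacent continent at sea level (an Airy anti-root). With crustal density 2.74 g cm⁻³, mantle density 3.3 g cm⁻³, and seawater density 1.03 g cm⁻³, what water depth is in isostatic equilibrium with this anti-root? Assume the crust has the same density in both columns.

Replacing a thickness d of crust by seawater at the top must be balanced by replacing crust with mantle at the base: d (ρ_c − ρ_w) = a (ρ_m − ρ_c).
d = a (ρ_m − ρ_c)/(ρ_c − ρ_w) = 7.112 km × 0.56/1.71 = 2.33 km.

2.33 km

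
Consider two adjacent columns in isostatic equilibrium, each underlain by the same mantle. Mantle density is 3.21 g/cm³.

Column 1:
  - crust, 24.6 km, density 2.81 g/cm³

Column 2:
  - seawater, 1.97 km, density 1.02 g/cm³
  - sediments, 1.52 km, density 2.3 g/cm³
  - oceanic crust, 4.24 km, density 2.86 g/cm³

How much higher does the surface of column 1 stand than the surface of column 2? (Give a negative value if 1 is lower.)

For any compensation level in the mantle, the mantle terms cancel and isostasy reduces to e = (Σt_1 − Σt_2) − (Σ(ρt)_1 − Σ(ρt)_2) / ρ_m.
Σt_1 = 24.6 km; Σt_2 = 7.73 km; Σ(ρt)_1 = 69.126; Σ(ρt)_2 = 17.6318 (in km·g/cm³).
e = (24.6 − 7.73) − (69.126 − 17.6318) / 3.21 = 0.828 km.

0.828 km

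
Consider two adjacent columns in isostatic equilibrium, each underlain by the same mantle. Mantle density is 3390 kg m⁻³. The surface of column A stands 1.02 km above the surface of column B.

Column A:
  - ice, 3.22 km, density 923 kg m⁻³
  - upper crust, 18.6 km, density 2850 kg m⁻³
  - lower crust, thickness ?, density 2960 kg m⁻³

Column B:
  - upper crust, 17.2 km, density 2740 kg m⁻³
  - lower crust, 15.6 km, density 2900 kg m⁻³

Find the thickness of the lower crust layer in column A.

Take the compensation level at the base of the deeper column (depth z_c below the surface of column A) and equate Σ ρ_i t_i down to z_c; mantle fills any gap and the z_c terms cancel.
Column A: 3.22×923 + 18.6×2850 + x×2960 + (z_c − 21.82 − x)×3390
Column B: 1.02×0 + 17.2×2740 + 15.6×2900 + (z_c − 1.02 − 32.8)×3390
The z_c×3390 term appears on both sides and cancels. Collect the known terms of each column as K = Σ(ρt)_known − 3390 × (depth of known layers): K_A = 55982.06 − 3390×21.82 = −17987.74; K_B = 92368 − 3390×(1.02 + 32.8) = −22281.8.
Balance: K_A − x×(3390 − 2960) = K_B, so x = (K_A − K_B)/(3390 − 2960) = 4294.06/430 = 9.99 km.

9.99 km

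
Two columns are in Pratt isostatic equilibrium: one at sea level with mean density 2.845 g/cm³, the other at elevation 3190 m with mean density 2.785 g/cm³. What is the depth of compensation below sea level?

ρ_ref D = ρ (D + h) → D (ρ_ref − ρ) = ρ h.
D = ρ h/(ρ_ref − ρ) = 2.785 × 3190 m/(2.845 − 2.785) = 148000 m.

148000 m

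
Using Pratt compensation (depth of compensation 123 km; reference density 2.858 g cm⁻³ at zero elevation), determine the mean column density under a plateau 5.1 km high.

2.74 g cm⁻³

Pratt balance: ρ_ref D = ρ (D + h).
ρ = ρ_ref D/(D + h) = 2.858 × 123 km/(123 km + 5.1 km) = 2.74 g cm⁻³.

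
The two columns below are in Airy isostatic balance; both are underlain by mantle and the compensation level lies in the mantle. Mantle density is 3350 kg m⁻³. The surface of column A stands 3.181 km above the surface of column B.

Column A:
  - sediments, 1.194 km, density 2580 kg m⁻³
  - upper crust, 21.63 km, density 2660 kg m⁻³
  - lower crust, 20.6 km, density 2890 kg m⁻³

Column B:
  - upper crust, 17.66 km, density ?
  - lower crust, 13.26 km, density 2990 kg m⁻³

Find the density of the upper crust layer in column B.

2790 kg m⁻³

Take the compensation level at the base of the deeper column (depth z_c below the surface of column A) and equate Σ ρ_i t_i down to z_c; mantle fills any gap and the z_c terms cancel.
Column A: 1.194×2580 + 21.63×2660 + 20.6×2890 + (z_c − 43.424)×3350
Column B: 3.181×0 + 17.66×ρ + 13.26×2990 + (z_c − 3.181 − 30.92)×3350
The z_c×3350 term appears on both sides and cancels. Collect the known terms of each column as K = Σ(ρt)_known − 3350 × (depth of known layers): K_A = 120150.32 − 3350×43.424 = −25320.08; K_B = 39647.4 − 3350×(3.181 + 30.92) = −74590.95.
Balance: K_A = K_B + 17.66×ρ, so ρ = (K_A − K_B)/17.66 = 49270.9/17.66 = 2790 kg m⁻³.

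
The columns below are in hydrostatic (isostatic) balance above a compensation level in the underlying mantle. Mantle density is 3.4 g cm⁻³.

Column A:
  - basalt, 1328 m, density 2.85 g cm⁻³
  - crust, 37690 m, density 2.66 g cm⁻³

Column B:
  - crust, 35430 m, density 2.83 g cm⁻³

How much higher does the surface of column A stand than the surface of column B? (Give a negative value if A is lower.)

2480 m

For any compensation level in the mantle, the mantle terms cancel and isostasy reduces to e = (Σt_A − Σt_B) − (Σ(ρt)_A − Σ(ρt)_B) / ρ_m.
Σt_A = 39018 m; Σt_B = 35430 m; Σ(ρt)_A = 104040.2; Σ(ρt)_B = 100266.9 (in m·g cm⁻³).
e = (39018 − 35430) − (104040.2 − 100266.9) / 3.4 = 2480 m.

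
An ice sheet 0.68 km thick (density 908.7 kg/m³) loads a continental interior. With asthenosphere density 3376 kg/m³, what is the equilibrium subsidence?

Equating mass per unit area of the two columns: the ice load ρ_ice t is balanced by mantle displaced below, ρ_m s.
s = t ρ_ice / ρ_m = 0.68 km × 908.7/3376 = 0.183 km.

0.183 km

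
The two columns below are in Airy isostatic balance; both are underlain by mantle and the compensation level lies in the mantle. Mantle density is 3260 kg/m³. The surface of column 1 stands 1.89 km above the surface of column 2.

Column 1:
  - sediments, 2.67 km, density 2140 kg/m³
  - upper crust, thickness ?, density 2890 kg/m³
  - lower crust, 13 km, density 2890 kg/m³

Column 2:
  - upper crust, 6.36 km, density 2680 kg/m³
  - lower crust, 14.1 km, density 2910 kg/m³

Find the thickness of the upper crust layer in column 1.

18.9 km

Take the compensation level at the base of the deeper column (depth z_c below the surface of column 1) and equate Σ ρ_i t_i down to z_c; mantle fills any gap and the z_c terms cancel.
Column 1: 2.67×2140 + x×2890 + 13×2890 + (z_c − 15.67 − x)×3260
Column 2: 1.89×0 + 6.36×2680 + 14.1×2910 + (z_c − 1.89 − 20.46)×3260
The z_c×3260 term appears on both sides and cancels. Collect the known terms of each column as K = Σ(ρt)_known − 3260 × (depth of known layers): K_1 = 43283.8 − 3260×15.67 = −7800.4; K_2 = 58075.8 − 3260×(1.89 + 20.46) = −14785.2.
Balance: K_1 − x×(3260 − 2890) = K_2, so x = (K_1 − K_2)/(3260 − 2890) = 6984.8/370 = 18.9 km.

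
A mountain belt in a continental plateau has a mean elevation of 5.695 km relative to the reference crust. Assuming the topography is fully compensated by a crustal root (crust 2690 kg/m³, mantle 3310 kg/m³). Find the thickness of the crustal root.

24.7 km

For local isostatic compensation: the weight of the topography is balanced by the buoyancy of the root, ρ_c h = (ρ_m − ρ_c) r.
r = h · ρ_c / (ρ_m − ρ_c) = 5.695 km × 2690 / (3310 − 2690) = 24.7 km.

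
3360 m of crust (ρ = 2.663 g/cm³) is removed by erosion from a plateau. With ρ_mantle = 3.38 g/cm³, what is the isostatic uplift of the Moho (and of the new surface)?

Unloading: uplift u = e ρ_c/ρ_m = 3360 m × 2.663/3.38 = 2650 m.

2650 m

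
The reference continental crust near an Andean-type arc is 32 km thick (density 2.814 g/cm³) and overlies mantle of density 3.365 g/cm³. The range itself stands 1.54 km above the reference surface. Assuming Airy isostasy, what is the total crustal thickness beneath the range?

41.4 km

Root depth r = h ρ_c / (ρ_m − ρ_c) = 1.54 km × 2.814 / 0.551 = 7.865 km.
Total thickness = T + h + r = 32 km + 1.54 km + 7.865 km = 41.4 km.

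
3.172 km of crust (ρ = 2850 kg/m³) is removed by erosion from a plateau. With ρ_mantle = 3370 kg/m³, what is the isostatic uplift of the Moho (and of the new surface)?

Unloading: uplift u = e ρ_c/ρ_m = 3.172 km × 2850/3370 = 2.68 km.

2.68 km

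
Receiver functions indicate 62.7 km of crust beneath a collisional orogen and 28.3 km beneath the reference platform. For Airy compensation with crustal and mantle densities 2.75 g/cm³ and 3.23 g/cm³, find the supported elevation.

5.11 km

Excess crust Δ = 62.7 km − 28.3 km = 34.4 km, split between elevation h and root r with h + r = Δ.
Airy balance ρ_c h = (ρ_m − ρ_c) r gives r = h ρ_c/(ρ_m − ρ_c), so h (1 + ρ_c/(ρ_m − ρ_c)) = Δ, i.e. h = Δ (ρ_m − ρ_c)/ρ_m.
h = 34.4 km × 0.48/3.23 = 5.11 km.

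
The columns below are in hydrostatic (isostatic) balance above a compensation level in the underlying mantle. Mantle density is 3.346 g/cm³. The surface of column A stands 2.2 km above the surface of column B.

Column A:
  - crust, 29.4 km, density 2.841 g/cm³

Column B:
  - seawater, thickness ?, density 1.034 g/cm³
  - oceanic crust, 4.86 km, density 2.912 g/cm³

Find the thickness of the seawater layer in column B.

Take the compensation level at the base of the deeper column (depth z_c below the surface of column A) and equate Σ ρ_i t_i down to z_c; mantle fills any gap and the z_c terms cancel.
Column A: 29.4×2.841 + (z_c − 29.4)×3.346
Column B: 2.2×0 + x×1.034 + 4.86×2.912 + (z_c − 2.2 − 4.86 − x)×3.346
The z_c×3.346 term appears on both sides and cancels. Collect the known terms of each column as K = Σ(ρt)_known − 3.346 × (depth of known layers): K_A = 83.5254 − 3.346×29.4 = −14.847; K_B = 14.15232 − 3.346×(2.2 + 4.86) = −9.47044.
Balance: K_A = K_B − x×(3.346 − 1.034), so x = (K_B − K_A)/(3.346 − 1.034) = 5.37656/2.312 = 2.33 km.

2.33 km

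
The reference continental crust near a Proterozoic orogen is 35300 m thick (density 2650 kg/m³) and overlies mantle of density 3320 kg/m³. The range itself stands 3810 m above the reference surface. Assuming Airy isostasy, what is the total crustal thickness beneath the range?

54200 m

Root depth r = h ρ_c / (ρ_m − ρ_c) = 3810 m × 2650 / 670 = 15070 m.
Total thickness = T + h + r = 35300 m + 3810 m + 15070 m = 54200 m.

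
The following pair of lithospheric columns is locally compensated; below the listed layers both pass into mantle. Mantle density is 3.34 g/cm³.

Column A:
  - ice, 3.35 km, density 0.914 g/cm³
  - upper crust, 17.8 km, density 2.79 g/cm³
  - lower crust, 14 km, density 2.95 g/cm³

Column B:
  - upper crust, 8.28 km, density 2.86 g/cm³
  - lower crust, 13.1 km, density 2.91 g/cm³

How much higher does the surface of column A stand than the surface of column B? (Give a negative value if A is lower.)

For any compensation level in the mantle, the mantle terms cancel and isostasy reduces to e = (Σt_A − Σt_B) − (Σ(ρt)_A − Σ(ρt)_B) / ρ_m.
Σt_A = 35.15 km; Σt_B = 21.38 km; Σ(ρt)_A = 94.0239; Σ(ρt)_B = 61.8018 (in km·g/cm³).
e = (35.15 − 21.38) − (94.0239 − 61.8018) / 3.34 = 4.12 km.

4.12 km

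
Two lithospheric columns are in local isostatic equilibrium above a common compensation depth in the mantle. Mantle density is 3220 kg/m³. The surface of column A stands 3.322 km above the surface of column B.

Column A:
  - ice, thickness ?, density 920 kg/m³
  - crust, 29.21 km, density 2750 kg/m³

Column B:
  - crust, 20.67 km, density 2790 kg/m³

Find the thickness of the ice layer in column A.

Take the compensation level at the base of the deeper column (depth z_c below the surface of column A) and equate Σ ρ_i t_i down to z_c; mantle fills any gap and the z_c terms cancel.
Column A: x×920 + 29.21×2750 + (z_c − 29.21 − x)×3220
Column B: 3.322×0 + 20.67×2790 + (z_c − 3.322 − 20.67)×3220
The z_c×3220 term appears on both sides and cancels. Collect the known terms of each column as K = Σ(ρt)_known − 3220 × (depth of known layers): K_A = 80327.5 − 3220×29.21 = −13728.7; K_B = 57669.3 − 3220×(3.322 + 20.67) = −19584.94.
Balance: K_A − x×(3220 − 920) = K_B, so x = (K_A − K_B)/(3220 − 920) = 5856.24/2300 = 2.55 km.

2.55 km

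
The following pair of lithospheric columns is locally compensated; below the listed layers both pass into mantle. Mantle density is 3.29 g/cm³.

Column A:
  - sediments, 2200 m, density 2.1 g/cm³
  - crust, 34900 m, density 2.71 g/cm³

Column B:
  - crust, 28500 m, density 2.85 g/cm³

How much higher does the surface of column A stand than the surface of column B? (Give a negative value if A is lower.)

3140 m

For any compensation level in the mantle, the mantle terms cancel and isostasy reduces to e = (Σt_A − Σt_B) − (Σ(ρt)_A − Σ(ρt)_B) / ρ_m.
Σt_A = 37100 m; Σt_B = 28500 m; Σ(ρt)_A = 99199; Σ(ρt)_B = 81225 (in m·g/cm³).
e = (37100 − 28500) − (99199 − 81225) / 3.29 = 3140 m.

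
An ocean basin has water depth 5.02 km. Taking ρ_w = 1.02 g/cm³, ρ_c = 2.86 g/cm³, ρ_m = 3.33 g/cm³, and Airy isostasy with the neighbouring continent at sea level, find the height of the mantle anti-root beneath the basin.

19.7 km

In Airy isostatic equilibrium: replacing crust with seawater at the top is compensated by replacing crust with mantle at the base: d (ρ_c − ρ_w) = a (ρ_m − ρ_c).
a = d (ρ_c − ρ_w)/(ρ_m − ρ_c) = 5.02 km × 1.84/0.47 = 19.7 km.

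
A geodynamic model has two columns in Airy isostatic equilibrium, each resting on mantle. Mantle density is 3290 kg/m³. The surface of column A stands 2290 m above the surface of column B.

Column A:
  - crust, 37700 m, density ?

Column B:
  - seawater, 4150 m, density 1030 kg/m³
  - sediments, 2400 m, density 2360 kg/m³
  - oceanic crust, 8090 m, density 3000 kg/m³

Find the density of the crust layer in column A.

2720 kg/m³

Take the compensation level at the base of the deeper column (depth z_c below the surface of column A) and equate Σ ρ_i t_i down to z_c; mantle fills any gap and the z_c terms cancel.
Column A: 37700×ρ + (z_c − 37700)×3290
Column B: 2290×0 + 4150×1030 + 2400×2360 + 8090×3000 + (z_c − 2290 − 14640)×3290
The z_c×3290 term appears on both sides and cancels. Collect the known terms of each column as K = Σ(ρt)_known − 3290 × (depth of known layers): K_A = 0 − 3290×37700 = −124033000; K_B = 34208500 − 3290×(2290 + 14640) = −21491200.
Balance: K_A + 37700×ρ = K_B, so ρ = (K_B − K_A)/37700 = 102542000/37700 = 2720 kg/m³.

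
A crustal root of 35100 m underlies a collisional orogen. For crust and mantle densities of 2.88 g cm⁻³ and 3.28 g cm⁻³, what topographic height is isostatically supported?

In Airy isostatic equilibrium: ρ_c h = (ρ_m − ρ_c) r.
h = r (ρ_m − ρ_c) / ρ_c = 35100 m × (3.28 − 2.88) / 2.88 = 4880 m.

4880 m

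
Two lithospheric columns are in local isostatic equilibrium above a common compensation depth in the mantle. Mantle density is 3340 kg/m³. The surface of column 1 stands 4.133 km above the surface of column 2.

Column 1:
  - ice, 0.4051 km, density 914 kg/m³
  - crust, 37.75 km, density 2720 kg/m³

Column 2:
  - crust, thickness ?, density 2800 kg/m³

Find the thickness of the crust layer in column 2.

Take the compensation level at the base of the deeper column (depth z_c below the surface of column 1) and equate Σ ρ_i t_i down to z_c; mantle fills any gap and the z_c terms cancel.
Column 1: 0.4051×914 + 37.75×2720 + (z_c − 38.1551)×3340
Column 2: 4.133×0 + x×2800 + (z_c − 4.133 − 0 − x)×3340
The z_c×3340 term appears on both sides and cancels. Collect the known terms of each column as K = Σ(ρt)_known − 3340 × (depth of known layers): K_1 = 103050.261 − 3340×38.1551 = −24387.7726; K_2 = 0 − 3340×(4.133 + 0) = −13804.22.
Balance: K_1 = K_2 − x×(3340 − 2800), so x = (K_2 − K_1)/(3340 − 2800) = 10583.6/540 = 19.6 km.

19.6 km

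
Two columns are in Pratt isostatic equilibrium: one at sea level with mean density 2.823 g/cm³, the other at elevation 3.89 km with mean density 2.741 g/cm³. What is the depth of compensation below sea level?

130 km

ρ_ref D = ρ (D + h) → D (ρ_ref − ρ) = ρ h.
D = ρ h/(ρ_ref − ρ) = 2.741 × 3.89 km/(2.823 − 2.741) = 130 km.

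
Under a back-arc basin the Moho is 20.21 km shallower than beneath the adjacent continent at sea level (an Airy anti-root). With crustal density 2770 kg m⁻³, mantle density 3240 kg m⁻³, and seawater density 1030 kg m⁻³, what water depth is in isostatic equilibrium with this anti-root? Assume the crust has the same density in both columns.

5.46 km

Replacing a thickness d of crust by seawater at the top must be balanced by replacing crust with mantle at the base: d (ρ_c − ρ_w) = a (ρ_m − ρ_c).
d = a (ρ_m − ρ_c)/(ρ_c − ρ_w) = 20.21 km × 470/1740 = 5.46 km.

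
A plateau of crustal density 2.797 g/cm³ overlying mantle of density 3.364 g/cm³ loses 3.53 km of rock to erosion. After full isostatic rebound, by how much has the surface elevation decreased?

Rebound u = e ρ_c/ρ_m = 3.53 km × 2.797/3.364 = 2.935 km.
Net surface drop = e − u = 3.53 km − 2.935 km = e (ρ_m − ρ_c)/ρ_m = 0.595 km.

0.595 km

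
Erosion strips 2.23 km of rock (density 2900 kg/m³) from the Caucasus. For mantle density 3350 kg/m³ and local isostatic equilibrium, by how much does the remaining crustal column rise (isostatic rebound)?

1.93 km

Unloading: uplift u = e ρ_c/ρ_m = 2.23 km × 2900/3350 = 1.93 km.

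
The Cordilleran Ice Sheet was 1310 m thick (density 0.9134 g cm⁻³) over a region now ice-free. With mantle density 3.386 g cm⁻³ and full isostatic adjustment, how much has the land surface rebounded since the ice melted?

353 m

Removing the load lets mantle flow back in; uplift u satisfies ρ_ice t = ρ_m u.
u = t ρ_ice/ρ_m = 1310 m × 0.9134/3.386 = 353 m.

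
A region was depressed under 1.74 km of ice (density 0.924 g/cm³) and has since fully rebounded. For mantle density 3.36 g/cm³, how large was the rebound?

0.478 km

Removing the load lets mantle flow back in; uplift u satisfies ρ_ice t = ρ_m u.
u = t ρ_ice/ρ_m = 1.74 km × 0.924/3.36 = 0.478 km.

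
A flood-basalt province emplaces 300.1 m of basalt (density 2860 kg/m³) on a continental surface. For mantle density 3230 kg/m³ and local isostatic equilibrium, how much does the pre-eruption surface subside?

266 m

Subaerial loading: s = t ρ_load / ρ_m.
s = 300.1 m × 2860/3230 = 266 m.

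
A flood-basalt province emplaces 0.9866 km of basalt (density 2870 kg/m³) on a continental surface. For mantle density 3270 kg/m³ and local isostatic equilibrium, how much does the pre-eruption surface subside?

Subaerial loading: s = t ρ_load / ρ_m.
s = 0.9866 km × 2870/3270 = 0.866 km.

0.866 km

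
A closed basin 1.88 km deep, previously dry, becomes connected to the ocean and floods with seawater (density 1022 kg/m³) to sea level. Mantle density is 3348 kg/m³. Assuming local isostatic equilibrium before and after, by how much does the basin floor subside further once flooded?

0.826 km

After flooding the water column is d + s deep. Its weight must equal the weight of mantle displaced by the extra subsidence s: (d + s) ρ_w = s ρ_m.
s = d ρ_w / (ρ_m − ρ_w) = 1.88 km × 1022/(3348 − 1022) = 0.826 km.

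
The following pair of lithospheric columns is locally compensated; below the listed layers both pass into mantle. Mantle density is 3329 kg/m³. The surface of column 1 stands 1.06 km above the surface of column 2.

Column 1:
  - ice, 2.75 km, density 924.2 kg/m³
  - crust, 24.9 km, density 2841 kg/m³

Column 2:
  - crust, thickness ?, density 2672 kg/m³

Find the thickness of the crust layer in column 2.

23.2 km

Take the compensation level at the base of the deeper column (depth z_c below the surface of column 1) and equate Σ ρ_i t_i down to z_c; mantle fills any gap and the z_c terms cancel.
Column 1: 2.75×924.2 + 24.9×2841 + (z_c − 27.65)×3329
Column 2: 1.06×0 + x×2672 + (z_c − 1.06 − 0 − x)×3329
The z_c×3329 term appears on both sides and cancels. Collect the known terms of each column as K = Σ(ρt)_known − 3329 × (depth of known layers): K_1 = 73282.45 − 3329×27.65 = −18764.4; K_2 = 0 − 3329×(1.06 + 0) = −3528.74.
Balance: K_1 = K_2 − x×(3329 − 2672), so x = (K_2 − K_1)/(3329 − 2672) = 15235.7/657 = 23.2 km.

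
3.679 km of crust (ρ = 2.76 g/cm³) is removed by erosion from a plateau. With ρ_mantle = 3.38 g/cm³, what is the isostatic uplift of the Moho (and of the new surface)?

Unloading: uplift u = e ρ_c/ρ_m = 3.679 km × 2.76/3.38 = 3 km.

3 km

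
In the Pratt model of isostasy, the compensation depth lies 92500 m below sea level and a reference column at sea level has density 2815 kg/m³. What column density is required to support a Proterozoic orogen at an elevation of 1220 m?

2780 kg/m³

Pratt balance: ρ_ref D = ρ (D + h).
ρ = ρ_ref D/(D + h) = 2815 × 92500 m/(92500 m + 1220 m) = 2780 kg/m³.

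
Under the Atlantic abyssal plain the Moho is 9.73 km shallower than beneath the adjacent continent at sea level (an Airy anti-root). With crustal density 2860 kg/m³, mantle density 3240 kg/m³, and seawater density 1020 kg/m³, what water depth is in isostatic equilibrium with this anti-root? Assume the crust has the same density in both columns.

2.01 km

Replacing a thickness d of crust by seawater at the top must be balanced by replacing crust with mantle at the base: d (ρ_c − ρ_w) = a (ρ_m − ρ_c).
d = a (ρ_m − ρ_c)/(ρ_c − ρ_w) = 9.73 km × 380/1840 = 2.01 km.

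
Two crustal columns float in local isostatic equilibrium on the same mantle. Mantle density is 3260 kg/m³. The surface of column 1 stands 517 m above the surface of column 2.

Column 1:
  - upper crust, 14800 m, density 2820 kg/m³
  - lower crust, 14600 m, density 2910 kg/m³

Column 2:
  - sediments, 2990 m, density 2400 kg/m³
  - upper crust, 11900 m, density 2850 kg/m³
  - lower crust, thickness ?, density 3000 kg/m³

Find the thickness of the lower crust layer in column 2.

Take the compensation level at the base of the deeper column (depth z_c below the surface of column 1) and equate Σ ρ_i t_i down to z_c; mantle fills any gap and the z_c terms cancel.
Column 1: 14800×2820 + 14600×2910 + (z_c − 29400)×3260
Column 2: 517×0 + 2990×2400 + 11900×2850 + x×3000 + (z_c − 517 − 14890 − x)×3260
The z_c×3260 term appears on both sides and cancels. Collect the known terms of each column as K = Σ(ρt)_known − 3260 × (depth of known layers): K_1 = 84222000 − 3260×29400 = −11622000; K_2 = 41091000 − 3260×(517 + 14890) = −9135820.
Balance: K_1 = K_2 − x×(3260 − 3000), so x = (K_2 − K_1)/(3260 − 3000) = 2486180/260 = 9560 m.

9560 m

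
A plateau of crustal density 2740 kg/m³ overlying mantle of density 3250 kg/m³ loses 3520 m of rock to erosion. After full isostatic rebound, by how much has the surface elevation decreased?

552 m

Rebound u = e ρ_c/ρ_m = 3520 m × 2740/3250 = 2968 m.
Net surface drop = e − u = 3520 m − 2968 m = e (ρ_m − ρ_c)/ρ_m = 552 m.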